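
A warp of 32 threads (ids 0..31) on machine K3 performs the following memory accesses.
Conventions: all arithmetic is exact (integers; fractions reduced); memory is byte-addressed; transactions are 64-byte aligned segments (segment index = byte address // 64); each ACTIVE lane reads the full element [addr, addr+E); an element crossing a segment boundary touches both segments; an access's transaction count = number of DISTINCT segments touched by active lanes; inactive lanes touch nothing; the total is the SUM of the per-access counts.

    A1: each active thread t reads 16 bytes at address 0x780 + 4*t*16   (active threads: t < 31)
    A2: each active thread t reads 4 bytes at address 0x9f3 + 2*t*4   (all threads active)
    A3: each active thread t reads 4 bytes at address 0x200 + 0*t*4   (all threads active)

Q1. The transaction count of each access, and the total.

A1: 31 transactions
A2: 5 transactions
A3: 1 transaction

Answer: 31,5,1; total 37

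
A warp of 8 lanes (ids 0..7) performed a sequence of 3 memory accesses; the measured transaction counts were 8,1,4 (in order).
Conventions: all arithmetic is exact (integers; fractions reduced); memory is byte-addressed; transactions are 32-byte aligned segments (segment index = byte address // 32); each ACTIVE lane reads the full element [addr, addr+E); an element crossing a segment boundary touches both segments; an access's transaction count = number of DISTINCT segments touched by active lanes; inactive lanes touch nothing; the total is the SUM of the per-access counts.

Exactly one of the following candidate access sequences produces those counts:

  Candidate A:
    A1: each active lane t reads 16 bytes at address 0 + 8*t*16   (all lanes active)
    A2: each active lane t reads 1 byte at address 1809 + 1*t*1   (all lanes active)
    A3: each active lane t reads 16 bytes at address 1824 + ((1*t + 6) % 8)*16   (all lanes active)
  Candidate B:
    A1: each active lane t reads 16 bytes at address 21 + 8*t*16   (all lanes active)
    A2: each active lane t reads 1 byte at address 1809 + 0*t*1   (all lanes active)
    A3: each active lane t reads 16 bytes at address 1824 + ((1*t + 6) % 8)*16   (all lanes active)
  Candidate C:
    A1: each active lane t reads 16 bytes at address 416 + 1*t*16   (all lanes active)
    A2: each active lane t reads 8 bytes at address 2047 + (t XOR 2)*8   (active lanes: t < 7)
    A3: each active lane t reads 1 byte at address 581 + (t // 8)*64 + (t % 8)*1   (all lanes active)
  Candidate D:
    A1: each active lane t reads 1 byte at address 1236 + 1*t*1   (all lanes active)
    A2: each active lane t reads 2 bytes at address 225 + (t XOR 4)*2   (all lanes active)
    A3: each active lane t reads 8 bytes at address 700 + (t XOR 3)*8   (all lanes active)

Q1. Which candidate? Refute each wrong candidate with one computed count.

B: A1 gives 16 transactions, not 8
C: A1 gives 4 transactions, not 8
D: A1 gives 1 transaction, not 8
A: all counts match (8,1,4)

Answer: A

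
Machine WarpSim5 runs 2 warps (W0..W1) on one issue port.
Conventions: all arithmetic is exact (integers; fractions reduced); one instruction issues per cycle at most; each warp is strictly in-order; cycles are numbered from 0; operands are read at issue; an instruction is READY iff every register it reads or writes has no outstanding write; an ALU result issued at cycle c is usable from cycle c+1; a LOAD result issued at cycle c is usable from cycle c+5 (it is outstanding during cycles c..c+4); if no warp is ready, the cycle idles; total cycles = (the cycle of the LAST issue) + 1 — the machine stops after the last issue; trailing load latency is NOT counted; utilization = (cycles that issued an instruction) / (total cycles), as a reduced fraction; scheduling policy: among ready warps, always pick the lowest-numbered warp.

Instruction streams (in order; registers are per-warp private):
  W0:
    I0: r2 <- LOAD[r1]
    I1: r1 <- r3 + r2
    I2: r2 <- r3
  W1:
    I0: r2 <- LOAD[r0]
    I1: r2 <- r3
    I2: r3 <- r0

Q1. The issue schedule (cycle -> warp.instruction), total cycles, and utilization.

cycle 0: W0.I0
cycle 1: W1.I0
cycle 2: idle
cycle 3: idle
cycle 4: idle
cycle 5: W0.I1
cycle 6: W0.I2
cycle 7: W1.I1
cycle 8: W1.I2

Answer: 9 cycles, utilization 2/3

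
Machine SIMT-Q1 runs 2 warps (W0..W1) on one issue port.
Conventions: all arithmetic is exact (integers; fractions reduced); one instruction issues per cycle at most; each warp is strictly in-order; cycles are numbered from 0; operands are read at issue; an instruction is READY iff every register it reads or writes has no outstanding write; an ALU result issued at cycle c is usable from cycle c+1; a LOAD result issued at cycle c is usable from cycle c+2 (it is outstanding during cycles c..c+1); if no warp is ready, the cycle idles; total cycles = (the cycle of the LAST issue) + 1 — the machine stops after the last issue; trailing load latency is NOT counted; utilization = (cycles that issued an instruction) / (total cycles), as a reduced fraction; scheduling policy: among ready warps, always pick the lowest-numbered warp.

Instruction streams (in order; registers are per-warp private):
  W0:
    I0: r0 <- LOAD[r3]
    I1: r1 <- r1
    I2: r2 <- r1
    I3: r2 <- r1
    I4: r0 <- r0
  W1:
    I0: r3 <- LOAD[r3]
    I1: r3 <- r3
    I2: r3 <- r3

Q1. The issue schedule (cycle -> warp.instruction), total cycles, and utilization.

cycle 0: W0.I0
cycle 1: W0.I1
cycle 2: W0.I2
cycle 3: W0.I3
cycle 4: W0.I4
cycle 5: W1.I0
cycle 6: idle
cycle 7: W1.I1
cycle 8: W1.I2

Answer: 9 cycles, utilization 8/9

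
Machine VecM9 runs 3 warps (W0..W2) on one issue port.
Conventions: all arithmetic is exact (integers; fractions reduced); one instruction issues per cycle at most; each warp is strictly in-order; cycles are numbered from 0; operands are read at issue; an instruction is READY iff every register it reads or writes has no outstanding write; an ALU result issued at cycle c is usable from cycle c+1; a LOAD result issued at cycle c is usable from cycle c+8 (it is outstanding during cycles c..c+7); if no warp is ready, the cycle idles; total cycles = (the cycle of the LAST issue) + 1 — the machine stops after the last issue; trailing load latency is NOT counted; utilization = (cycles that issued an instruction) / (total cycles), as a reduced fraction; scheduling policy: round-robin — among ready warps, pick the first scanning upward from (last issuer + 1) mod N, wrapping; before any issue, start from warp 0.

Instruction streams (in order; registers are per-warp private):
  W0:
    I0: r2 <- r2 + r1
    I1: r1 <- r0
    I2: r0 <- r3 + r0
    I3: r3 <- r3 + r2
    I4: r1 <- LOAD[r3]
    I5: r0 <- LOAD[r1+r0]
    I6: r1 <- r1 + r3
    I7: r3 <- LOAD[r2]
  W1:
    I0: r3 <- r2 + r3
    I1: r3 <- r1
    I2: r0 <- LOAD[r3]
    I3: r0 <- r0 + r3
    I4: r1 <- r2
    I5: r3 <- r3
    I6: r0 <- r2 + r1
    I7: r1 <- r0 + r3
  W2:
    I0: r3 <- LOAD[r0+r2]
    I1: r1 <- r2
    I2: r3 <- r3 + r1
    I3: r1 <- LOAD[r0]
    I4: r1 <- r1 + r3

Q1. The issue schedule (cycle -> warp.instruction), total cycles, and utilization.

cycle 0: W0.I0
cycle 1: W1.I0
cycle 2: W2.I0
cycle 3: W0.I1
cycle 4: W1.I1
cycle 5: W2.I1
cycle 6: W0.I2
cycle 7: W1.I2
cycle 8: W0.I3
cycle 9: W0.I4
cycle 10: W2.I2
cycle 11: W2.I3
cycle 12: idle
cycle 13: idle
cycle 14: idle
cycle 15: W1.I3
cycle 16: W1.I4
cycle 17: W0.I5
cycle 18: W1.I5
cycle 19: W2.I4
cycle 20: W0.I6
cycle 21: W1.I6
cycle 22: W0.I7
cycle 23: W1.I7

Answer: 24 cycles, utilization 7/8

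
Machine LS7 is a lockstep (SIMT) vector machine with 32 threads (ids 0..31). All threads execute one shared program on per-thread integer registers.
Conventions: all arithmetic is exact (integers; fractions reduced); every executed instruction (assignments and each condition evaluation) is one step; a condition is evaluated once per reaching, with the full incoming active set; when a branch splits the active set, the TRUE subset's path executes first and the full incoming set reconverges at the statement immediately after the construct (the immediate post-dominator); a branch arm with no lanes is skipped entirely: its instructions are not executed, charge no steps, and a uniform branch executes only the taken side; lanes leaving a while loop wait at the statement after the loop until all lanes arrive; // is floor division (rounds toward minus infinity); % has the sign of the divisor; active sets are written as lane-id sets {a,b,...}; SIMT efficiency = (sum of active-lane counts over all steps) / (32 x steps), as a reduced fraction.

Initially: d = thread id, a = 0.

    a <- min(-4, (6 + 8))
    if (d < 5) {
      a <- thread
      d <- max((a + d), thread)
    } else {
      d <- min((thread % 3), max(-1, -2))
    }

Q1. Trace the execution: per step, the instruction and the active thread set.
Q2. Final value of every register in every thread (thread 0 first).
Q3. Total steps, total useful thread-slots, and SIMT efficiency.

step 0: a <- min(-4, (6 + 8))        {0,1,2,3,4,5,6,7,8,9,10,11,12,13,14,15,16,17,18,19,20,21,22,23,24,25,26,27,28,29,30,31}
step 1: eval (d < 5)                 {0,1,2,3,4,5,6,7,8,9,10,11,12,13,14,15,16,17,18,19,20,21,22,23,24,25,26,27,28,29,30,31}
step 2: a <- thread                  {0,1,2,3,4}
step 3: d <- max((a + d), thread)    {0,1,2,3,4}
step 4: d <- min((thread % 3), max(-1, -2)) {5,6,7,8,9,10,11,12,13,14,15,16,17,18,19,20,21,22,23,24,25,26,27,28,29,30,31}

Answer: 5 steps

d: 0,2,4,6,8,-1,-1,-1,-1,-1,-1,-1,-1,-1,-1,-1,-1,-1,-1,-1,-1,-1,-1,-1,-1,-1,-1,-1,-1,-1,-1,-1
a: 0,1,2,3,4,-4,-4,-4,-4,-4,-4,-4,-4,-4,-4,-4,-4,-4,-4,-4,-4,-4,-4,-4,-4,-4,-4,-4,-4,-4,-4,-4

steps = 5; useful = 101; efficiency = 101/160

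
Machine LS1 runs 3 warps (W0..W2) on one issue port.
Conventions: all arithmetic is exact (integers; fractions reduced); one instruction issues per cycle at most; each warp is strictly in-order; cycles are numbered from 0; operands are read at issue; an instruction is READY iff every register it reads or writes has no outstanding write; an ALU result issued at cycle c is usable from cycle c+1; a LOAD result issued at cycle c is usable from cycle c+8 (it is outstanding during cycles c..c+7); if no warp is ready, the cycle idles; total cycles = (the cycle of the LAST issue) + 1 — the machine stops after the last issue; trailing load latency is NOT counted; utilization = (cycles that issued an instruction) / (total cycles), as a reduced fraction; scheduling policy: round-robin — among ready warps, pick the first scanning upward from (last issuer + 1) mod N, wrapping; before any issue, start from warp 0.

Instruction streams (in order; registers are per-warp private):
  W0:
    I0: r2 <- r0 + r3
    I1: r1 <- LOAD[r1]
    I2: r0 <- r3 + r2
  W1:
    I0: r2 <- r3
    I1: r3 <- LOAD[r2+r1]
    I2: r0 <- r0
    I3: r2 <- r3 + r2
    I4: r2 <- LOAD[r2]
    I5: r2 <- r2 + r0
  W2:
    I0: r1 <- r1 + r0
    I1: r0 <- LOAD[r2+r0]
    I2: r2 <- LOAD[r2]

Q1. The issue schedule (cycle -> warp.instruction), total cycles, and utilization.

cycle 0: W0.I0
cycle 1: W1.I0
cycle 2: W2.I0
cycle 3: W0.I1
cycle 4: W1.I1
cycle 5: W2.I1
cycle 6: W0.I2
cycle 7: W1.I2
cycle 8: W2.I2
cycle 9: idle
cycle 10: idle
cycle 11: idle
cycle 12: W1.I3
cycle 13: W1.I4
cycle 14: idle
cycle 15: idle
cycle 16: idle
cycle 17: idle
cycle 18: idle
cycle 19: idle
cycle 20: idle
cycle 21: W1.I5

Answer: 22 cycles, utilization 6/11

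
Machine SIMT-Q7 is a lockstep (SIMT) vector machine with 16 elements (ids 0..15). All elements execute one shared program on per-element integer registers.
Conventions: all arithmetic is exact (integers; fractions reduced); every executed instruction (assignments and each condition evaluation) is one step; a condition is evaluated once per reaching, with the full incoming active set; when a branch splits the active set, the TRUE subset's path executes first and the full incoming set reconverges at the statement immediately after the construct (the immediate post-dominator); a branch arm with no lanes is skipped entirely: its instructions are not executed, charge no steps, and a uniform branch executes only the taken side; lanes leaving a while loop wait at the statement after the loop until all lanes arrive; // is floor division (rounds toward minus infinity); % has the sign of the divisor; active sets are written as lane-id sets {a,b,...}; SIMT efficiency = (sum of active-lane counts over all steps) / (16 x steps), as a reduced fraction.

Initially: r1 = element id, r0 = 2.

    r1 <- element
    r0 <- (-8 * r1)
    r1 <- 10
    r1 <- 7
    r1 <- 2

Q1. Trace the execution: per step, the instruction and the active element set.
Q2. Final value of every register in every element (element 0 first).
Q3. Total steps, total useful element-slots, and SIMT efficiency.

step 0: r1 <- element                {0,1,2,3,4,5,6,7,8,9,10,11,12,13,14,15}
step 1: r0 <- (-8 * r1)              {0,1,2,3,4,5,6,7,8,9,10,11,12,13,14,15}
step 2: r1 <- 10                     {0,1,2,3,4,5,6,7,8,9,10,11,12,13,14,15}
step 3: r1 <- 7                      {0,1,2,3,4,5,6,7,8,9,10,11,12,13,14,15}
step 4: r1 <- 2                      {0,1,2,3,4,5,6,7,8,9,10,11,12,13,14,15}

Answer: 5 steps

r1: 2,2,2,2,2,2,2,2,2,2,2,2,2,2,2,2
r0: 0,-8,-16,-24,-32,-40,-48,-56,-64,-72,-80,-88,-96,-104,-112,-120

steps = 5; useful = 80; efficiency = 80/80 = 1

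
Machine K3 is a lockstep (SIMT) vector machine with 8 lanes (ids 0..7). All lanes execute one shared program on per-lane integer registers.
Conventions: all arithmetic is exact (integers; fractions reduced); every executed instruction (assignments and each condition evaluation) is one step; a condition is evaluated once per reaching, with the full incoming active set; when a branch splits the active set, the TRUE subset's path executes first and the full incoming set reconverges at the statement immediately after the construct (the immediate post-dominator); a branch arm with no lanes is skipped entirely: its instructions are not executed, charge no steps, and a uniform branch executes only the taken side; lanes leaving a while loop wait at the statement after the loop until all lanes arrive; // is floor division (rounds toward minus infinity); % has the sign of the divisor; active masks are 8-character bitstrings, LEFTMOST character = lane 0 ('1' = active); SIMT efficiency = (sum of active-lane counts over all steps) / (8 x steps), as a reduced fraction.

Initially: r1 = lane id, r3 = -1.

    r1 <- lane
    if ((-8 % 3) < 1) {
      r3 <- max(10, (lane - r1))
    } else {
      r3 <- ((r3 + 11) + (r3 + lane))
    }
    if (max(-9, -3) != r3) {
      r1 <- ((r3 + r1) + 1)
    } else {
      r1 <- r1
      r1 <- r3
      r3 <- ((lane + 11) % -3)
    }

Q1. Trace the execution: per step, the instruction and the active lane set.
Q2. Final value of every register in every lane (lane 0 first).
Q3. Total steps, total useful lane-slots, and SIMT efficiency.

step 0: r1 <- lane                   11111111
step 1: eval ((-8 % 3) < 1)          11111111
step 2: r3 <- ((r3 + 11) + (r3 + lane)) 11111111
step 3: eval (max(-9, -3) != r3)     11111111
step 4: r1 <- ((r3 + r1) + 1)        11111111

Answer: 5 steps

r1: 10,12,14,16,18,20,22,24
r3: 9,10,11,12,13,14,15,16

steps = 5; useful = 40; efficiency = 40/40 = 1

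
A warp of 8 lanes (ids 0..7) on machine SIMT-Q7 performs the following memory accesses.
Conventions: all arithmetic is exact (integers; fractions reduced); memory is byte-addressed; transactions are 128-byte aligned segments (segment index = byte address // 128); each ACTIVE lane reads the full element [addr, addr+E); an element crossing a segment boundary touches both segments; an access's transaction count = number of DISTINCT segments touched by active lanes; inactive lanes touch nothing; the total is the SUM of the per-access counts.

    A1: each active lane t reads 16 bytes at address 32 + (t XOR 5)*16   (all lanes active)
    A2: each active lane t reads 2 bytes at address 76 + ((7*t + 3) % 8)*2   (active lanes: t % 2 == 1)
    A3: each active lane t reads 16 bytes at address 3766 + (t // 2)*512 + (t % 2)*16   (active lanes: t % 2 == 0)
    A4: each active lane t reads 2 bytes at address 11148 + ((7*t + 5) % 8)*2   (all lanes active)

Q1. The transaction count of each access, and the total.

A1: 2 transactions
A2: 1 transaction
A3: 4 transactions
A4: 1 transaction

Answer: 2,1,4,1; total 8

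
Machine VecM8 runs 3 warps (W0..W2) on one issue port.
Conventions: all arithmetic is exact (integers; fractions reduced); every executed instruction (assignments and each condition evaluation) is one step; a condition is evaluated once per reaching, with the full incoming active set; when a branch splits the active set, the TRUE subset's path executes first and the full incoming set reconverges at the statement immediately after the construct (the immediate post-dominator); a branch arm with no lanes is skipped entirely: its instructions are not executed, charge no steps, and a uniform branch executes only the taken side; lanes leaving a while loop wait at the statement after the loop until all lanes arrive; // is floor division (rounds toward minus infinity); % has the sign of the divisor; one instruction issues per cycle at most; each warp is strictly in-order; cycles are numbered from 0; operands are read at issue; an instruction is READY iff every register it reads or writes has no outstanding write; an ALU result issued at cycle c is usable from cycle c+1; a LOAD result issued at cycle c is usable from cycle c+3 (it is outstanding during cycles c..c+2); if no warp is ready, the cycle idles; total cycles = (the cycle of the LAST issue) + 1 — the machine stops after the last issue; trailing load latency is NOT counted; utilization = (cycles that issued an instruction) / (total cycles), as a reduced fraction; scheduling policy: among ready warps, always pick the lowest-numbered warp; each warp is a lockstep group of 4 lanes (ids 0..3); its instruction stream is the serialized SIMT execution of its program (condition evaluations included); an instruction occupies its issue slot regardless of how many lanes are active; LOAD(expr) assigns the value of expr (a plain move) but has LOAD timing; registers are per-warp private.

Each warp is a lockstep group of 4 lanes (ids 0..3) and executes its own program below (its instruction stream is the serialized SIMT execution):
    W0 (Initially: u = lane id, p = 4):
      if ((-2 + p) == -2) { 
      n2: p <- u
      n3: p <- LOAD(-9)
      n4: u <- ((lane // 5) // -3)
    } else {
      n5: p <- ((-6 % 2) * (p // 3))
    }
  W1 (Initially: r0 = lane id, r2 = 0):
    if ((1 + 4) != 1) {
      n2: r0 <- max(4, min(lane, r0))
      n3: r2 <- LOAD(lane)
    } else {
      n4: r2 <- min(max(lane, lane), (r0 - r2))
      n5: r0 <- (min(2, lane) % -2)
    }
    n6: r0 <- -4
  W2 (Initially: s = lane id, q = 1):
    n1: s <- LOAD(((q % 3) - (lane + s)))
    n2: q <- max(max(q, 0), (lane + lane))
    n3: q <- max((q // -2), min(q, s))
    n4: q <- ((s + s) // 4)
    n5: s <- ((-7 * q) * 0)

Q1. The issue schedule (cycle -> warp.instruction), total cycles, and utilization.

cycle 0: W0.I0
cycle 1: W0.I1
cycle 2: W1.I0
cycle 3: W1.I1
cycle 4: W1.I2
cycle 5: W1.I3
cycle 6: W2.I0
cycle 7: W2.I1
cycle 8: idle
cycle 9: W2.I2
cycle 10: W2.I3
cycle 11: W2.I4

Answer: 12 cycles, utilization 11/12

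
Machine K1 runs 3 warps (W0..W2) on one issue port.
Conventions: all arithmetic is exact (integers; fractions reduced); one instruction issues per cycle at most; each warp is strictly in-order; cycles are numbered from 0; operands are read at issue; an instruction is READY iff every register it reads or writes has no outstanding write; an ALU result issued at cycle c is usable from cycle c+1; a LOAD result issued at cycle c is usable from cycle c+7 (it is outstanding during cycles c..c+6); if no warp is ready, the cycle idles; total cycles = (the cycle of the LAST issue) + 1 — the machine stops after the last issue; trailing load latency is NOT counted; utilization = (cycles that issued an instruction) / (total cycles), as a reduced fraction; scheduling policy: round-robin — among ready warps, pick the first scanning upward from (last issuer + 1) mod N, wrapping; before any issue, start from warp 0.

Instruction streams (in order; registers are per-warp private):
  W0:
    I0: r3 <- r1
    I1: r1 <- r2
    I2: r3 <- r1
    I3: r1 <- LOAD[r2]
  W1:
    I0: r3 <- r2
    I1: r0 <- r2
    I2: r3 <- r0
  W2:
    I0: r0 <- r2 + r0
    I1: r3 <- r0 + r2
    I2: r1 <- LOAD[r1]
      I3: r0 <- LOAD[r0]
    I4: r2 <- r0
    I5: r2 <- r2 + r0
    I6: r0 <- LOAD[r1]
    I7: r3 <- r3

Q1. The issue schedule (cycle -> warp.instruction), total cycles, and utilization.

cycle 0: W0.I0
cycle 1: W1.I0
cycle 2: W2.I0
cycle 3: W0.I1
cycle 4: W1.I1
cycle 5: W2.I1
cycle 6: W0.I2
cycle 7: W1.I2
cycle 8: W2.I2
cycle 9: W0.I3
cycle 10: W2.I3
cycle 11: idle
cycle 12: idle
cycle 13: idle
cycle 14: idle
cycle 15: idle
cycle 16: idle
cycle 17: W2.I4
cycle 18: W2.I5
cycle 19: W2.I6
cycle 20: W2.I7

Answer: 21 cycles, utilization 5/7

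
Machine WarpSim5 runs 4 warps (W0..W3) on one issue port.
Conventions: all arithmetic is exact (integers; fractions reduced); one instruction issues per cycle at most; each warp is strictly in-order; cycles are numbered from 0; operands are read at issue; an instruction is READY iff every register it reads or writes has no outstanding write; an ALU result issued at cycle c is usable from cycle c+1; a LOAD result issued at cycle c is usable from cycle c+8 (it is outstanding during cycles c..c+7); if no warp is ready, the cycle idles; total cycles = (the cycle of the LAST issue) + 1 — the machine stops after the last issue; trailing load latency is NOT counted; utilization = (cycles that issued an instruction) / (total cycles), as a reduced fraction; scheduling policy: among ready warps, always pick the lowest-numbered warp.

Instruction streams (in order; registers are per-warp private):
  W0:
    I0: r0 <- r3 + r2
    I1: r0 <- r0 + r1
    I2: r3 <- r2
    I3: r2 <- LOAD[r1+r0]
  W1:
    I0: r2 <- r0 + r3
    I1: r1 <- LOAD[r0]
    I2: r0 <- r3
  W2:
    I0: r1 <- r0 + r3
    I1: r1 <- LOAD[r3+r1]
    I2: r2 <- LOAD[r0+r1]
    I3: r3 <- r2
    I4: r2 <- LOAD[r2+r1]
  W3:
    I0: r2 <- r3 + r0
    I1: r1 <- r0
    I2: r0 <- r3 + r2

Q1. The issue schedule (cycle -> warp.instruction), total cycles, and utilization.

cycle 0: W0.I0
cycle 1: W0.I1
cycle 2: W0.I2
cycle 3: W0.I3
cycle 4: W1.I0
cycle 5: W1.I1
cycle 6: W1.I2
cycle 7: W2.I0
cycle 8: W2.I1
cycle 9: W3.I0
cycle 10: W3.I1
cycle 11: W3.I2
cycle 12: idle
cycle 13: idle
cycle 14: idle
cycle 15: idle
cycle 16: W2.I2
cycle 17: idle
cycle 18: idle
cycle 19: idle
cycle 20: idle
cycle 21: idle
cycle 22: idle
cycle 23: idle
cycle 24: W2.I3
cycle 25: W2.I4

Answer: 26 cycles, utilization 15/26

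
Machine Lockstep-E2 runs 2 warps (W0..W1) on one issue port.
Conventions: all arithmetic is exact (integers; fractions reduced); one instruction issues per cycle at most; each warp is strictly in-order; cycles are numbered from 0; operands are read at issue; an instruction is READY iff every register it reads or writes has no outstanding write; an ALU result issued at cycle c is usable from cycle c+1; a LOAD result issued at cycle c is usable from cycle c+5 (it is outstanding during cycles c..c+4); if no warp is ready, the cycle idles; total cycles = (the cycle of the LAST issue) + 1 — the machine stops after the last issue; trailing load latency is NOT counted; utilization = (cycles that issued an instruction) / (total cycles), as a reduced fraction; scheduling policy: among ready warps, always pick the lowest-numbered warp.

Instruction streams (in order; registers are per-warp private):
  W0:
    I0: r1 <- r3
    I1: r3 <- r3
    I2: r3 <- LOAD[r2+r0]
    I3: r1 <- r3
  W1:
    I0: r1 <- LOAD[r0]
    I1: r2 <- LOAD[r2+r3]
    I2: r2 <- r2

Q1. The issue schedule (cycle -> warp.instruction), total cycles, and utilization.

cycle 0: W0.I0
cycle 1: W0.I1
cycle 2: W0.I2
cycle 3: W1.I0
cycle 4: W1.I1
cycle 5: idle
cycle 6: idle
cycle 7: W0.I3
cycle 8: idle
cycle 9: W1.I2

Answer: 10 cycles, utilization 7/10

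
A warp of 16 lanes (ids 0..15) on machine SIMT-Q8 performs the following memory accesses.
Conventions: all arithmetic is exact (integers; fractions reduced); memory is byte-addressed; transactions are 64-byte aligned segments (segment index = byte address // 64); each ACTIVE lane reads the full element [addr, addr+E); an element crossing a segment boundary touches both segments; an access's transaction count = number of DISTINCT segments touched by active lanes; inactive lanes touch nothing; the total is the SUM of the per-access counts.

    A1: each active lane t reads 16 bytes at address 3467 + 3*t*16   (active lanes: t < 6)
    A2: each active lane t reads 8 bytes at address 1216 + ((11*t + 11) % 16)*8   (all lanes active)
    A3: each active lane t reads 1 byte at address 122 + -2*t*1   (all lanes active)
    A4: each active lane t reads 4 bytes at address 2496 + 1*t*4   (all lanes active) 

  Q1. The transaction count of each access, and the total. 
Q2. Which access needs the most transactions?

A1: 5 transactions
A2: 2 transactions
A3: 1 transaction
A4: 1 transaction

Answer: 5,2,1,1; total 9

Answer: A1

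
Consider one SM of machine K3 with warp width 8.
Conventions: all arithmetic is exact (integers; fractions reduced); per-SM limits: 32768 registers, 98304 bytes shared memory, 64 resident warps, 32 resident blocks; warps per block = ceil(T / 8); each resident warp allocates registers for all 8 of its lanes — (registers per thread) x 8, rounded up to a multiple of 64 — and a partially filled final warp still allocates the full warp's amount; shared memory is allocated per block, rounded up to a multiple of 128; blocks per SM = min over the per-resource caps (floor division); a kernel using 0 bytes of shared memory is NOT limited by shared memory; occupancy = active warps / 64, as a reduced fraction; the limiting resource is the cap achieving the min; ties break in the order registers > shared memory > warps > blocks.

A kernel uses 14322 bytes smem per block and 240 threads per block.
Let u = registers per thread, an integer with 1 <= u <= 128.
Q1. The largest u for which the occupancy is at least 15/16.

Answer: u = 64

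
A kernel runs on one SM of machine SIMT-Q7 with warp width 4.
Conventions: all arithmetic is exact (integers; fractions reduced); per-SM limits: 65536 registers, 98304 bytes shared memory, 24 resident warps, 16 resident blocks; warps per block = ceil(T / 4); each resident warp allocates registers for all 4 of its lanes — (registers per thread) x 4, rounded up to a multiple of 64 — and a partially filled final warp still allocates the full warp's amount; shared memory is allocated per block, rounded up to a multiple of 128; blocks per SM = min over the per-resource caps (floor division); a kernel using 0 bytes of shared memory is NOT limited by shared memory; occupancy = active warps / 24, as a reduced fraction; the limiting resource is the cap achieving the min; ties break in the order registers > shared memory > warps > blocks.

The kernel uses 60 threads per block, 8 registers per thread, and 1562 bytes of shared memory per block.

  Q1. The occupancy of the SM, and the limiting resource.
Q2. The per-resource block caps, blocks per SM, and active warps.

Answer: occupancy 5/8, limited by warps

registers: 68 blocks
shared memory: 59 blocks
warps: 1 block
blocks: 16 blocks

Answer: 1 block, 15 active warps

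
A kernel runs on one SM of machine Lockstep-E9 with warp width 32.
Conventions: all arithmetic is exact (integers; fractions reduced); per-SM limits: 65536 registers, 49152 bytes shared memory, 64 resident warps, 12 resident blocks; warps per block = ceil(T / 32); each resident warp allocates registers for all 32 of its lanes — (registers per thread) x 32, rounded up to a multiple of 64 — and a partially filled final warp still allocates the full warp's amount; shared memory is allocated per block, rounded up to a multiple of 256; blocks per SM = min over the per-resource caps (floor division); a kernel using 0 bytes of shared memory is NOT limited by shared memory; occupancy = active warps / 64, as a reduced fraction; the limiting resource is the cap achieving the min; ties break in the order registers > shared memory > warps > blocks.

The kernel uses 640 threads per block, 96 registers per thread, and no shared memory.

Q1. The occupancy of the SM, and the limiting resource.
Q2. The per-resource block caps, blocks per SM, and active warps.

Answer: occupancy 5/16, limited by registers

registers: 1 block
shared memory: no limit (kernel uses none)
warps: 3 blocks
blocks: 12 blocks

Answer: 1 block, 20 active warps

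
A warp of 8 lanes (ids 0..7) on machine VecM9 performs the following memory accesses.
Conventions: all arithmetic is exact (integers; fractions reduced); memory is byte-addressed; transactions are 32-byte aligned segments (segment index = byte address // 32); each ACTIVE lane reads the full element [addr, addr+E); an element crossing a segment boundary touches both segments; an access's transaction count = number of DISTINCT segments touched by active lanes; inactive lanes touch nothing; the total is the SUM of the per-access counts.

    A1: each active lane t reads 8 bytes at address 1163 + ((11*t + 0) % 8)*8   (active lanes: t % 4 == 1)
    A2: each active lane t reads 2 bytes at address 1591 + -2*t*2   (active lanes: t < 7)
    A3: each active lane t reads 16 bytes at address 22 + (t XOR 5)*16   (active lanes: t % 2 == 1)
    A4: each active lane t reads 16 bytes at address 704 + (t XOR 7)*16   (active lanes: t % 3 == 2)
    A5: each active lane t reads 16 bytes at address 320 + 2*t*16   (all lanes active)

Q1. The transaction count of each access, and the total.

A1: 2 transactions
A2: 2 transactions
A3: 5 transactions
A4: 2 transactions
A5: 8 transactions

Answer: 2,2,5,2,8; total 19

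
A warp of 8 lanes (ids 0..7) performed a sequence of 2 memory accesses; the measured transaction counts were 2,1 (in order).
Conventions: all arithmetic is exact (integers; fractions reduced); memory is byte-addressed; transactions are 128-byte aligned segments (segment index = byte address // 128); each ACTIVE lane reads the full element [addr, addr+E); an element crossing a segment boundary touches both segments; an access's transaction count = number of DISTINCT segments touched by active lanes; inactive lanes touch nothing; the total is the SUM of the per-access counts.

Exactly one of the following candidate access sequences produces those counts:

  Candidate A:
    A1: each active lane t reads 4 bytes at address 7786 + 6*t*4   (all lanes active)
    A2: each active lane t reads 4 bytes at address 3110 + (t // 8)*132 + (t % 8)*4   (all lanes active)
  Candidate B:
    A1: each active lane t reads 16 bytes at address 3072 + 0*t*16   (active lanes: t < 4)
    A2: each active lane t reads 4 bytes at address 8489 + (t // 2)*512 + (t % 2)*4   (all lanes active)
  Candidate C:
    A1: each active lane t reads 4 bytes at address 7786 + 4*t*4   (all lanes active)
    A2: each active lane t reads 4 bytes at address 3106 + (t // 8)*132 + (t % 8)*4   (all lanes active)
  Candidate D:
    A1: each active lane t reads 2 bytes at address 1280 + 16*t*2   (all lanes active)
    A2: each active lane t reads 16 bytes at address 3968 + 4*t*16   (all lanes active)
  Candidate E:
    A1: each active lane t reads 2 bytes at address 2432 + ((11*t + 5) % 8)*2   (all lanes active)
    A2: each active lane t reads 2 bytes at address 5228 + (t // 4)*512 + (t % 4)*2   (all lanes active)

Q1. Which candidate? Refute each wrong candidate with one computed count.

A: A1 gives 3 transactions, not 2
B: A1 gives 1 transaction, not 2
D: A2 gives 4 transactions, not 1
E: A1 gives 1 transaction, not 2
C: all counts match (2,1)

Answer: C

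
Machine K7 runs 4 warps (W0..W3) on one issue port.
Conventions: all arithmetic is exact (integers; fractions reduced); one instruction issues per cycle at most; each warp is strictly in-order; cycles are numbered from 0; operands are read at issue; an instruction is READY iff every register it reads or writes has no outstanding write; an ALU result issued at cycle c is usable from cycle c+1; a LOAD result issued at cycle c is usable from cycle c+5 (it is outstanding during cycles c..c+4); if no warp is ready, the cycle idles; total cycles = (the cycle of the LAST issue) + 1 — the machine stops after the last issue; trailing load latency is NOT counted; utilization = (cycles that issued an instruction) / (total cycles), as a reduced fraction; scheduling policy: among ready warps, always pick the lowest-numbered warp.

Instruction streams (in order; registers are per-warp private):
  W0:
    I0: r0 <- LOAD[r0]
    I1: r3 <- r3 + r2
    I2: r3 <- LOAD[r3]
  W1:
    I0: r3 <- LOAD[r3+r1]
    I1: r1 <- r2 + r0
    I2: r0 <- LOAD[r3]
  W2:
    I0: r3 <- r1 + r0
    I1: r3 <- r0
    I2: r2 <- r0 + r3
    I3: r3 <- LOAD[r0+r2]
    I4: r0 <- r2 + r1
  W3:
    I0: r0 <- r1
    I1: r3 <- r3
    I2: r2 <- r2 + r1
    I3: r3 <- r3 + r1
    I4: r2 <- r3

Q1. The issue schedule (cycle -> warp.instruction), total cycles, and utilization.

cycle 0: W0.I0
cycle 1: W0.I1
cycle 2: W0.I2
cycle 3: W1.I0
cycle 4: W1.I1
cycle 5: W2.I0
cycle 6: W2.I1
cycle 7: W2.I2
cycle 8: W1.I2
cycle 9: W2.I3
cycle 10: W2.I4
cycle 11: W3.I0
cycle 12: W3.I1
cycle 13: W3.I2
cycle 14: W3.I3
cycle 15: W3.I4

Answer: 16 cycles, utilization 1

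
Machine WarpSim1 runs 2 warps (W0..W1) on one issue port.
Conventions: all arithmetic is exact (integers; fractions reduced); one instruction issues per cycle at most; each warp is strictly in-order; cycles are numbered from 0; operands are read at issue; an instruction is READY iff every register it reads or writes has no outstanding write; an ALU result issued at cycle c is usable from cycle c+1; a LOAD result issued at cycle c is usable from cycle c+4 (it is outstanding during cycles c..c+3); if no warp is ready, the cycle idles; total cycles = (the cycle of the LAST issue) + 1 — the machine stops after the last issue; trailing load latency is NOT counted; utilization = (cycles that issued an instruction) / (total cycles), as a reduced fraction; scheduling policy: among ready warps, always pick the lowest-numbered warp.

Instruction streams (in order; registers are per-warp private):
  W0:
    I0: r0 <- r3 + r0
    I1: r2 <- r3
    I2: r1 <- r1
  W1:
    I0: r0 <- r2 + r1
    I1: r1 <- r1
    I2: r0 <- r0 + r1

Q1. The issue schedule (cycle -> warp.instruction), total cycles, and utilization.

cycle 0: W0.I0
cycle 1: W0.I1
cycle 2: W0.I2
cycle 3: W1.I0
cycle 4: W1.I1
cycle 5: W1.I2

Answer: 6 cycles, utilization 1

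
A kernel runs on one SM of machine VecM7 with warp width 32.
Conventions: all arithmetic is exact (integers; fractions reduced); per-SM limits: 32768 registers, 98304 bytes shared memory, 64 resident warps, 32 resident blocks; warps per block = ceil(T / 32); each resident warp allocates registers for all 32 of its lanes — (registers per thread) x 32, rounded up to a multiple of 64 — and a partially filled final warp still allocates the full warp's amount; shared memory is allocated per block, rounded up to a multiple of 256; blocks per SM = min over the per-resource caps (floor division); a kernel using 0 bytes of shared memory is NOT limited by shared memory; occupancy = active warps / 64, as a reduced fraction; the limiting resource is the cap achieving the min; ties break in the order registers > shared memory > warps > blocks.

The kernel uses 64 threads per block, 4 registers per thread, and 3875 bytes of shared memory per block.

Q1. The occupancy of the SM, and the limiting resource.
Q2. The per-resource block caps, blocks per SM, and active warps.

Answer: occupancy 3/4, limited by shared memory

registers: 128 blocks
shared memory: 24 blocks
warps: 32 blocks
blocks: 32 blocks

Answer: 24 blocks, 48 active warps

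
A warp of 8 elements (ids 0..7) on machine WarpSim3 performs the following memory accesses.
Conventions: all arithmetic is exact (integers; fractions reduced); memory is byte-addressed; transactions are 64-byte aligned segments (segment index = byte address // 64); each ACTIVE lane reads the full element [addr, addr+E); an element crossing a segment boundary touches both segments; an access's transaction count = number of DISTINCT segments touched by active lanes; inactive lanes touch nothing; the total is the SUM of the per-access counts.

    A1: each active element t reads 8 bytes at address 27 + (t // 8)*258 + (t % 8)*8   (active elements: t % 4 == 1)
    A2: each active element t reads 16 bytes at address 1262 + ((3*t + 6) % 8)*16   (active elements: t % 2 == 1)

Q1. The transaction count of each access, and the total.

A1: 2 transactions
A2: 3 transactions

Answer: 2,3; total 5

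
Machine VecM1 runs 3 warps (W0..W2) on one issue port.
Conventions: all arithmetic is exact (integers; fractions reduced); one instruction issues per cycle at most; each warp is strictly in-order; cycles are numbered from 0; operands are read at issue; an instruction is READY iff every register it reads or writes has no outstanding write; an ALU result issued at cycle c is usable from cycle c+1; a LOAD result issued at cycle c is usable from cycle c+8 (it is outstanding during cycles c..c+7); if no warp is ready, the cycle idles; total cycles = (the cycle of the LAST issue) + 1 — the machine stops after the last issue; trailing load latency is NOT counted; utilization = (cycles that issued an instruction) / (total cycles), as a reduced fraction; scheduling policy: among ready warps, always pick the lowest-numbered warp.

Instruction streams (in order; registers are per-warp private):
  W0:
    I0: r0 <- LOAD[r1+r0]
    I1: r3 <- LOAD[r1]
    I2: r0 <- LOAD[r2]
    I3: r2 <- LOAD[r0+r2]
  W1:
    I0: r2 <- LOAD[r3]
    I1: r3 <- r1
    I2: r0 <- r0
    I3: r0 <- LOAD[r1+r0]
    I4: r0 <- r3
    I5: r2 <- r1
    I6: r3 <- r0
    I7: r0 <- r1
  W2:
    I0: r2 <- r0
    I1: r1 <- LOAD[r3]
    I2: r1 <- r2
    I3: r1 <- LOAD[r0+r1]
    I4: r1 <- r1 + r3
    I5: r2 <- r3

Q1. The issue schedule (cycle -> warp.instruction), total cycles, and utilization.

cycle 0: W0.I0
cycle 1: W0.I1
cycle 2: W1.I0
cycle 3: W1.I1
cycle 4: W1.I2
cycle 5: W1.I3
cycle 6: W2.I0
cycle 7: W2.I1
cycle 8: W0.I2
cycle 9: idle
cycle 10: idle
cycle 11: idle
cycle 12: idle
cycle 13: W1.I4
cycle 14: W1.I5
cycle 15: W1.I6
cycle 16: W0.I3
cycle 17: W1.I7
cycle 18: W2.I2
cycle 19: W2.I3
cycle 20: idle
cycle 21: idle
cycle 22: idle
cycle 23: idle
cycle 24: idle
cycle 25: idle
cycle 26: idle
cycle 27: W2.I4
cycle 28: W2.I5

Answer: 29 cycles, utilization 18/29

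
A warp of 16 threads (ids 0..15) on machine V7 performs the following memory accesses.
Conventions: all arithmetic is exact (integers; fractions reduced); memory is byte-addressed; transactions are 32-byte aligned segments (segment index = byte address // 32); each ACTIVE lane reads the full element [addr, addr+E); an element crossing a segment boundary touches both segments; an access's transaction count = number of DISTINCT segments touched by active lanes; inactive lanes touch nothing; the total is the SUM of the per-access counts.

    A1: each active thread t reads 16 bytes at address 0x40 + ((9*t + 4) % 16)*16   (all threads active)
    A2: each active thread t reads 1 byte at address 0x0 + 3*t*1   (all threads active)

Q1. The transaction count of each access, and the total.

A1: 8 transactions
A2: 2 transactions

Answer: 8,2; total 10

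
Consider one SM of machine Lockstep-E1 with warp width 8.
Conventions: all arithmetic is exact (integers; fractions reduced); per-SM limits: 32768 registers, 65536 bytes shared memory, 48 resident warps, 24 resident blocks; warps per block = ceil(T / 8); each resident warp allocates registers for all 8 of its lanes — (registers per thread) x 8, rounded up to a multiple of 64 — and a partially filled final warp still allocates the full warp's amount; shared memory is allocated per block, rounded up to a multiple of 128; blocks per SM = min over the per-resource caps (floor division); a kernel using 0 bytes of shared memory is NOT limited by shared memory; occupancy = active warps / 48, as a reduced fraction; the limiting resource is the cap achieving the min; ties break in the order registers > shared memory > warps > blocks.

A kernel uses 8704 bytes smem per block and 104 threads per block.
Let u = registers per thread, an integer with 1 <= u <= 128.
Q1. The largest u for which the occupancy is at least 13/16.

Answer: u = 104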